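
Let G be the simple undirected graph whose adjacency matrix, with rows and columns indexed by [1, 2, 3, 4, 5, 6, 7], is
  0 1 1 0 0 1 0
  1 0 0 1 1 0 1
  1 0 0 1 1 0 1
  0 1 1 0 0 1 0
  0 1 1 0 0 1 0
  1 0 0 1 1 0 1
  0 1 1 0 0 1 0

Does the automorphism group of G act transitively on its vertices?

No

Automorphisms preserve degree, but G has vertices of degree 3 and vertices of degree 4; no automorphism maps one to the other, so G is not vertex-transitive.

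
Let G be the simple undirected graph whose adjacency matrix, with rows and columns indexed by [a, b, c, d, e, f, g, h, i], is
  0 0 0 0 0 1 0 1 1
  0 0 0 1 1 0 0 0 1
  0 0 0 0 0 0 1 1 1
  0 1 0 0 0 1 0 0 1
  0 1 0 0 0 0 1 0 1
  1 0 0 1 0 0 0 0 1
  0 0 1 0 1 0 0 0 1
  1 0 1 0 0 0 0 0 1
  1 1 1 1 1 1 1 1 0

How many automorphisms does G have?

Vertex i is the unique vertex of degree 8; the remaining 8 vertices each have degree 3 and induce a cycle, so G is the wheel on 9 vertices with hub i. Every automorphism fixes the hub and acts on the rim 8-cycle, so Aut(G) ≅ Aut(C_8) = D_8 of order 16.

16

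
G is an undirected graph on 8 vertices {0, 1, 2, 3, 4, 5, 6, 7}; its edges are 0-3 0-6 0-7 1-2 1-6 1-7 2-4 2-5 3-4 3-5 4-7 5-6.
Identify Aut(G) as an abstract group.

Z_2^3 ⋊ S_3

G is 3-regular and bipartite on 2^3 = 8 vertices with girth 4; it is the hypercube graph Q_3. The symmetry group of the 3-cube is the hyperoctahedral group B_3 = Z_2 ≀ S_3, of order 2^3·3! = 48.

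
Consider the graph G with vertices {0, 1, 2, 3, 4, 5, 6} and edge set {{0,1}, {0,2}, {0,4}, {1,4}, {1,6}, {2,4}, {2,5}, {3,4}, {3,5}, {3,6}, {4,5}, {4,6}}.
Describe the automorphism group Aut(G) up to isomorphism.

Vertex 4 is the unique vertex of degree 6; the remaining 6 vertices each have degree 3 and induce a cycle, so G is the wheel on 7 vertices with hub 4. Every automorphism fixes the hub and acts on the rim 6-cycle, so Aut(G) ≅ Aut(C_6) = D_6 of order 12.

D_6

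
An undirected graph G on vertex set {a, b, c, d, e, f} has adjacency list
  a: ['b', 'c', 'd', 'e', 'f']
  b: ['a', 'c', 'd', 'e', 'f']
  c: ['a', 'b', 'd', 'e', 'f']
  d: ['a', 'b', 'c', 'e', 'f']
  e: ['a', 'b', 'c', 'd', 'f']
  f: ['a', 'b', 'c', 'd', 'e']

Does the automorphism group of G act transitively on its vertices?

Yes

Every vertex has degree 5, so G is the complete graph K_6. Any permutation of the 6 vertices preserves K_6, so Aut(K_6) = S_6 of order 6! = 720. This group acts transitively on the 6 vertices.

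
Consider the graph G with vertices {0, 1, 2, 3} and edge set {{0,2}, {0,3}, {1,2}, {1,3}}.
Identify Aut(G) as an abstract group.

G is 2-regular and bipartite on 2^2 = 4 vertices with girth 4; it is the hypercube graph Q_2. Aut(Q_2) consists of the signed permutations of the 2 coordinate axes: 2! permutations times 2^2 sign flips, so |Aut| = 2^2·2! = 8.

the hyperoctahedral group B_2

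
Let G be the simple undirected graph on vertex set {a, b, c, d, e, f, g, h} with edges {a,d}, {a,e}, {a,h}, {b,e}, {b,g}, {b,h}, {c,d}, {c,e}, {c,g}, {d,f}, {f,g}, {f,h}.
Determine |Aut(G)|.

48

G is 3-regular and bipartite on 2^3 = 8 vertices with girth 4; it is the hypercube graph Q_3. The symmetry group of the 3-cube is the hyperoctahedral group B_3 = Z_2 ≀ S_3, of order 2^3·3! = 48.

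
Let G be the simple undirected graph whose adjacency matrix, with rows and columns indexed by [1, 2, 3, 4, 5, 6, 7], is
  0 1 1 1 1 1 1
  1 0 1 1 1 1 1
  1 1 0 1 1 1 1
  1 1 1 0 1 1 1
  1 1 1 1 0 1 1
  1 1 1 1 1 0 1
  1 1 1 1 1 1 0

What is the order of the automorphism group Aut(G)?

5040

All 7 vertices are pairwise adjacent: G = K_7. Every bijection on the vertex set is an automorphism of K_7; hence Aut(K_7) ≅ S_7, order 5040.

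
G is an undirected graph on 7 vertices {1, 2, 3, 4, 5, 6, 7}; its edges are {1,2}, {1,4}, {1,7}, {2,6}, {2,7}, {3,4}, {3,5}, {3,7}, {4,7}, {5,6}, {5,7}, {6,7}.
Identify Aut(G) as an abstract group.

the dihedral group of order 12

Vertex 7 is the unique vertex of degree 6; the remaining 6 vertices each have degree 3 and induce a cycle, so G is the wheel on 7 vertices with hub 7. With the hub fixed, the remaining symmetry is that of the rim cycle C_6, giving the dihedral group D_6.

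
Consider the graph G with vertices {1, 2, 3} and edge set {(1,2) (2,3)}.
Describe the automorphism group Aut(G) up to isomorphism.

Z_2

The degree sequence is [1, 2, 1]; the two degree-1 vertices 1 and 3 are the ends of a path, so G = P_3. A path has exactly one nontrivial symmetry — reversal — giving Aut(G) of order 2.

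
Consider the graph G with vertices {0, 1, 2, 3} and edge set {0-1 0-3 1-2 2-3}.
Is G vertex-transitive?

Every vertex has degree 2 and the graph is connected, so G is the 4-cycle C_4. The automorphisms of the 4-cycle are exactly the symmetries of a regular 4-gon: the dihedral group D_4, |D_4| = 8. Under this action every vertex can be carried to every other, so G is vertex-transitive.

Yes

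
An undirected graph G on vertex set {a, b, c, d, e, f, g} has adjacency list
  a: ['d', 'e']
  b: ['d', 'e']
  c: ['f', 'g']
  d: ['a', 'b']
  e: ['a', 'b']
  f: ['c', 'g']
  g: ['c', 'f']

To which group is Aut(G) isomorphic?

D_4 × D_3

G has two connected components, {a, b, d, e} and {c, f, g}; each is 2-regular, so G = C_4 ⊔ C_3. The components are non-isomorphic (different sizes), so Aut(G) = Aut(C_4) × Aut(C_3) = D_4 × D_3 of order 8·6 = 48.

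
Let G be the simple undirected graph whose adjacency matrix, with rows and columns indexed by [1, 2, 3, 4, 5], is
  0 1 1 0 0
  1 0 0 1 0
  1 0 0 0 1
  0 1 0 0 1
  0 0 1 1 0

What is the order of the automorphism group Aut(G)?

Every vertex has degree 2 and the graph is connected, so G is the 5-cycle C_5. C_5 has 5 rotations and 5 reflections, so Aut(C_5) ≅ D_5 of order 10.

10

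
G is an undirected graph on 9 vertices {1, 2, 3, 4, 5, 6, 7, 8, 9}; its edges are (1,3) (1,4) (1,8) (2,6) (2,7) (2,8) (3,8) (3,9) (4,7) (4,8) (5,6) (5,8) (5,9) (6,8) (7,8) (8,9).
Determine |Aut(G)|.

Vertex 8 is the unique vertex of degree 8; the remaining 8 vertices each have degree 3 and induce a cycle, so G is the wheel on 9 vertices with hub 8. Every automorphism fixes the hub and acts on the rim 8-cycle, so Aut(G) ≅ Aut(C_8) = D_8 of order 16.

16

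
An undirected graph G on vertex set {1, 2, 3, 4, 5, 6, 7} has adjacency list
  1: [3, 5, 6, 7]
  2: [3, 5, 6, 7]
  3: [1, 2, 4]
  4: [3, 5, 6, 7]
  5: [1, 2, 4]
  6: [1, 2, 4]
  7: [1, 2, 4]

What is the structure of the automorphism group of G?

The vertices split by degree into {1, 2, 4} (degree 4) and {3, 5, 6, 7} (degree 3); every edge runs between the two parts, so G is the complete bipartite graph K_{3,4}. The parts have unequal sizes, so no automorphism swaps them; each part is permuted independently, giving S_3 × S_4 of order 3!·4! = 144.

S_3 × S_4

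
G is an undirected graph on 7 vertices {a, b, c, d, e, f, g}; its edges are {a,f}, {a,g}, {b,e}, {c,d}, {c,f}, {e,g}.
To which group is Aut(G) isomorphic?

C_2

The degree sequence is [2, 1, 2, 1, 2, 2, 2]; the two degree-1 vertices b and d are the ends of a path, so G = P_7. The only nontrivial automorphism of a path is the end-to-end reflection, so Aut(G) ≅ Z_2.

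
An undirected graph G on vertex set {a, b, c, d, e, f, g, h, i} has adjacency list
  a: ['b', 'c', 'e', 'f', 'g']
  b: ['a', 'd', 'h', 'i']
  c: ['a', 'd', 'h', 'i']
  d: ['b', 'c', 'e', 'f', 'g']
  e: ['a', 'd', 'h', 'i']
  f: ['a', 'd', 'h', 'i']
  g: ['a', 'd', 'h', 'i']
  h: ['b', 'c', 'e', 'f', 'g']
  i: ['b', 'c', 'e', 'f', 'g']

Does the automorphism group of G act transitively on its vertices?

No

Automorphisms preserve degree, but G has vertices of degree 4 and vertices of degree 5; no automorphism maps one to the other, so G is not vertex-transitive.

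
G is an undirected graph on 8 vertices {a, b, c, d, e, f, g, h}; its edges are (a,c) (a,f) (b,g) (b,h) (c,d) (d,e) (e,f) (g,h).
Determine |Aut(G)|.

60

G has two connected components, {a, c, d, e, f} and {b, g, h}; each is 2-regular, so G = C_5 ⊔ C_3. The components are non-isomorphic (different sizes), so Aut(G) = Aut(C_3) × Aut(C_5) = D_3 × D_5 of order 6·10 = 60.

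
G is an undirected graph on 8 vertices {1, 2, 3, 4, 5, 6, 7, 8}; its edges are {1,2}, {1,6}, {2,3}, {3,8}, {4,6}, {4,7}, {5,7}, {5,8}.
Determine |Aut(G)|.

16

G is 2-regular and connected on 8 vertices, i.e. the cycle C_8. The automorphisms of the 8-cycle are exactly the symmetries of a regular 8-gon: the dihedral group D_8, |D_8| = 16.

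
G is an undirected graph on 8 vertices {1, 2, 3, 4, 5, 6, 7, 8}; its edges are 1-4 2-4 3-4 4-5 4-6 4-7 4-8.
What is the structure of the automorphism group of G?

S_7

Vertex 4 has degree 7 and every other vertex has degree 1, so G is the star K_{1,7} with centre 4. The 7 leaves are pairwise interchangeable while the centre is fixed, giving Aut(G) = S_7.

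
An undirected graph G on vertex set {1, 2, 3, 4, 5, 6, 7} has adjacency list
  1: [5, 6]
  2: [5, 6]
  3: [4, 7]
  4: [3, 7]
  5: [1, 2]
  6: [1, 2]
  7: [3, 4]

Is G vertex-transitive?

No

G has two connected components, {1, 2, 5, 6} and {3, 4, 7}; each is 2-regular, so G = C_4 ⊔ C_3. The orbit of 1 under Aut(G) is {1, 2, 5, 6}, which does not contain 3, so G is not vertex-transitive.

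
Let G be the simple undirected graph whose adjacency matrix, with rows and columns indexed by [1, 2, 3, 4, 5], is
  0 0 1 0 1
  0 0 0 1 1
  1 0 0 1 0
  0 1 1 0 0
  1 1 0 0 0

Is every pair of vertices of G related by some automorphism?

G is 2-regular and connected on 5 vertices, i.e. the cycle C_5. The automorphisms of the 5-cycle are exactly the symmetries of a regular 5-gon: the dihedral group D_5, |D_5| = 10. This group acts transitively on the 5 vertices.

Yes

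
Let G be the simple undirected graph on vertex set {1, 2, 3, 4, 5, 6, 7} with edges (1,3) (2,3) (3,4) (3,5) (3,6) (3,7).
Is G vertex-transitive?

Vertex 3 is the only vertex of degree 6, so every automorphism fixes it; G is not vertex-transitive.

No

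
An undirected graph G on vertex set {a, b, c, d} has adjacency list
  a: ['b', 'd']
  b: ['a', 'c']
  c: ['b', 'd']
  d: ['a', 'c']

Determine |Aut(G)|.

G is 2-regular and bipartite with parts {a, c} and {b, d} (each part is independent and every cross-pair is an edge), so G = K_{2,2}. Aut(K_{2,2}) is the wreath product S_2 ≀ Z_2: permute within each part, then optionally swap the parts; |Aut| = 2·(2!)² = 8.

8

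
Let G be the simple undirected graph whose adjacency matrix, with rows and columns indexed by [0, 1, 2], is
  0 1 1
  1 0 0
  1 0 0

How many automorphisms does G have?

The degree sequence is [2, 1, 1]; the two degree-1 vertices 1 and 2 are the ends of a path, so G = P_3. The only nontrivial automorphism of a path is the end-to-end reflection, so Aut(G) ≅ Z_2.

2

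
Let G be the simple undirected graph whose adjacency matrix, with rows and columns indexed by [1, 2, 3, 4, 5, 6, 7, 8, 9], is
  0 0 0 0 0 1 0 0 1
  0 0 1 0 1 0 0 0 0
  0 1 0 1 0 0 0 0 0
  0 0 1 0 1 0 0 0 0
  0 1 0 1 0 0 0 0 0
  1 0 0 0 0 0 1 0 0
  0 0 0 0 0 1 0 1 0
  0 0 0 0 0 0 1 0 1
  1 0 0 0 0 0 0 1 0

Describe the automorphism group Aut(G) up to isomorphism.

G has two connected components, {1, 6, 7, 8, 9} and {2, 3, 4, 5}; each is 2-regular, so G = C_5 ⊔ C_4. No automorphism exchanges components of different sizes, hence Aut(G) is the direct product D_5 × D_4, order 80.

D_5 × D_4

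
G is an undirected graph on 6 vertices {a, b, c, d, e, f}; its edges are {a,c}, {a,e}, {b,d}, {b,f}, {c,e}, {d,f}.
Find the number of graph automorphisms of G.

72

G has two connected components, {b, d, f} and {a, c, e}; each is 2-regular, so G = C_3 ⊔ C_3. Aut of a disjoint union of two copies of C_3 is the wreath product D_3 ≀ Z_2, of order 2·6² = 72.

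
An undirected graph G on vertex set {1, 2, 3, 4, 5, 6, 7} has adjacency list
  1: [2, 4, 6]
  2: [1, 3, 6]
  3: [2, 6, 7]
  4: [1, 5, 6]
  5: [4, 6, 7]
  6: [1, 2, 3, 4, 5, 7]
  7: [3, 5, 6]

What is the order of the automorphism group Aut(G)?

Vertex 6 is the unique vertex of degree 6; the remaining 6 vertices each have degree 3 and induce a cycle, so G is the wheel on 7 vertices with hub 6. With the hub fixed, the remaining symmetry is that of the rim cycle C_6, giving the dihedral group D_6.

12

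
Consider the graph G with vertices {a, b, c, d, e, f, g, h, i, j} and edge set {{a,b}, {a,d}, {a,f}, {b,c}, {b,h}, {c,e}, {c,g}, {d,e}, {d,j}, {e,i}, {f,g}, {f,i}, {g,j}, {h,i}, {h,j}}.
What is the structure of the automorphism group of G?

G is 3-regular on 10 vertices with no triangles and no 4-cycles (girth 5): this is the Petersen graph. Viewing the Petersen graph as the Kneser graph K(5,2) — vertices are 2-subsets of {1,…,5}, edges join disjoint pairs — its automorphisms are exactly the permutations of the 5-element set, so Aut ≅ S_5 of order 120.

S_5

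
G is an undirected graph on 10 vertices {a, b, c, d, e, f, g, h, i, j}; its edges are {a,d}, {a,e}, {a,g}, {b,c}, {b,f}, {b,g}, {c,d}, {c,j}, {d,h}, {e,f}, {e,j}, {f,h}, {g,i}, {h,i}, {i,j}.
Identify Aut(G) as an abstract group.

the symmetric group S_5

G is 3-regular on 10 vertices with no triangles and no 4-cycles (girth 5): this is the Petersen graph. Viewing the Petersen graph as the Kneser graph K(5,2) — vertices are 2-subsets of {1,…,5}, edges join disjoint pairs — its automorphisms are exactly the permutations of the 5-element set, so Aut ≅ S_5 of order 120.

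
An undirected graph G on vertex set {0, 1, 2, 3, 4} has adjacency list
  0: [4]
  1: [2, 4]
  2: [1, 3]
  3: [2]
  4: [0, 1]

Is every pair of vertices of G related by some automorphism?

No

Automorphisms preserve degree, but G has vertices of degree 1 and vertices of degree 2; no automorphism maps one to the other, so G is not vertex-transitive.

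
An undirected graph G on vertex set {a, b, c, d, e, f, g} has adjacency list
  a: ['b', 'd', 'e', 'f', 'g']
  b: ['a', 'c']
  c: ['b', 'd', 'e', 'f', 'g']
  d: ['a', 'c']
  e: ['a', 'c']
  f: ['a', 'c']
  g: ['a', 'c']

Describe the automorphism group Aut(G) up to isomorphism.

S_5 × S_2

The vertices split by degree into {a, c} (degree 5) and {b, d, e, f, g} (degree 2); every edge runs between the two parts, so G is the complete bipartite graph K_{2,5}. Automorphisms preserve the bipartition setwise (since the parts differ in size) and act as S_5 × S_2 within it; |Aut| = 240.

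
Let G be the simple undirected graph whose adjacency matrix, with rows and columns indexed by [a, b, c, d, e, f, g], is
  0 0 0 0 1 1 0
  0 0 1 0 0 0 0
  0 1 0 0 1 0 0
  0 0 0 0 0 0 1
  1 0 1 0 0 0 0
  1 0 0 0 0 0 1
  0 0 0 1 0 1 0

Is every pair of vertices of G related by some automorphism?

No

Automorphisms preserve degree, but G has vertices of degree 1 and vertices of degree 2; no automorphism maps one to the other, so G is not vertex-transitive.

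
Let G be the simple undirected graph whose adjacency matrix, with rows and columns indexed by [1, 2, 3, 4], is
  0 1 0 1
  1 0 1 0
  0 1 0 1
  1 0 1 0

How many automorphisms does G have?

8

G is 2-regular and bipartite on 2^2 = 4 vertices with girth 4; it is the hypercube graph Q_2. The symmetry group of the 2-cube is the hyperoctahedral group B_2 = Z_2 ≀ S_2, of order 2^2·2! = 8.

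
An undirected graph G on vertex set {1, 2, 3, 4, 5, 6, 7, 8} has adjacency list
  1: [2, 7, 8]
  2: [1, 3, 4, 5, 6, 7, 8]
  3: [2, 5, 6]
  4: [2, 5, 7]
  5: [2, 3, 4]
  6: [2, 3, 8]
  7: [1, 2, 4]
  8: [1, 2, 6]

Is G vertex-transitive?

No

Vertex 2 is the only vertex of degree 7, so every automorphism fixes it; G is not vertex-transitive.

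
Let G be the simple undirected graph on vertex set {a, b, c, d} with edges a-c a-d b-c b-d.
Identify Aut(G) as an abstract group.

G is 2-regular and bipartite on 2^2 = 4 vertices with girth 4; it is the hypercube graph Q_2. The symmetry group of the 2-cube is the hyperoctahedral group B_2 = Z_2 ≀ S_2, of order 2^2·2! = 8.

D_4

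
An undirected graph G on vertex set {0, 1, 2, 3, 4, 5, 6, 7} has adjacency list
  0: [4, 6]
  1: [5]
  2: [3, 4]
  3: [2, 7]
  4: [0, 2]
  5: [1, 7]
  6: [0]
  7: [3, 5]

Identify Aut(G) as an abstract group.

C_2

The degree sequence is [2, 1, 2, 2, 2, 2, 1, 2]; the two degree-1 vertices 1 and 6 are the ends of a path, so G = P_8. A path has exactly one nontrivial symmetry — reversal — giving Aut(G) of order 2.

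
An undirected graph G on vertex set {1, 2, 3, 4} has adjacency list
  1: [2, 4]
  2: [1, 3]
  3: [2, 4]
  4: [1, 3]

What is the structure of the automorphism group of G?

Z_2^2 ⋊ S_2

G is 2-regular and bipartite on 2^2 = 4 vertices with girth 4; it is the hypercube graph Q_2. The symmetry group of the 2-cube is the hyperoctahedral group B_2 = Z_2 ≀ S_2, of order 2^2·2! = 8.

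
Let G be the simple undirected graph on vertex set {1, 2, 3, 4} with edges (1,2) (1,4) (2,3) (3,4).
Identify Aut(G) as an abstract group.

D_4

G is 2-regular and bipartite on 2^2 = 4 vertices with girth 4; it is the hypercube graph Q_2. The symmetry group of the 2-cube is the hyperoctahedral group B_2 = Z_2 ≀ S_2, of order 2^2·2! = 8.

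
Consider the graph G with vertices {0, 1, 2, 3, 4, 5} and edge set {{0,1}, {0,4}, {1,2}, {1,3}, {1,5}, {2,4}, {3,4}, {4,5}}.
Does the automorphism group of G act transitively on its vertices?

Automorphisms preserve degree, but G has vertices of degree 2 and vertices of degree 4; no automorphism maps one to the other, so G is not vertex-transitive.

No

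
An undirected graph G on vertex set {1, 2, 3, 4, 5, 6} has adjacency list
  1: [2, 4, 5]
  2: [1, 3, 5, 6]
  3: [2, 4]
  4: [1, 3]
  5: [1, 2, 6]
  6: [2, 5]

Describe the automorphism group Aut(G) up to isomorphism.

{e}

The degree sequence is [3, 4, 2, 2, 3, 2]. Checking the degree-preserving permutations of the vertex set shows that none except the identity preserves every edge, so Aut(G) is trivial.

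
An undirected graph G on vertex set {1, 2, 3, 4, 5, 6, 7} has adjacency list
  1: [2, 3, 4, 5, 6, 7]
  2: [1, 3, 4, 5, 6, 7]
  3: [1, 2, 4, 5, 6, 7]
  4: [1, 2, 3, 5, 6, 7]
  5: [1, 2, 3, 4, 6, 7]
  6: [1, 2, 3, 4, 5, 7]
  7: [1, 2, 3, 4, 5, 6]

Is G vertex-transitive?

Every vertex has degree 6, so G is the complete graph K_7. Any permutation of the 7 vertices preserves K_7, so Aut(K_7) = S_7 of order 7! = 5040. This group acts transitively on the 7 vertices.

Yes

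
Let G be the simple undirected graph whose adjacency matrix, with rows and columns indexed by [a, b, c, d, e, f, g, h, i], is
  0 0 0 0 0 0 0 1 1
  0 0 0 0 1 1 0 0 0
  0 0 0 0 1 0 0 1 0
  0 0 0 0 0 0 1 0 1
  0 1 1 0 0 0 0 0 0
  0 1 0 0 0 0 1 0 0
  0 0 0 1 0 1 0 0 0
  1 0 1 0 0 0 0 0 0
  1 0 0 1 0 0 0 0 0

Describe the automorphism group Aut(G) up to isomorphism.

G is 2-regular and connected on 9 vertices, i.e. the cycle C_9. The automorphisms of the 9-cycle are exactly the symmetries of a regular 9-gon: the dihedral group D_9, |D_9| = 18.

the dihedral group of order 18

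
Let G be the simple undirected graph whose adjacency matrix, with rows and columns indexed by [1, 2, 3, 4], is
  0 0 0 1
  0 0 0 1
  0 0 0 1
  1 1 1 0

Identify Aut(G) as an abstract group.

Vertex 4 has degree 3 and every other vertex has degree 1, so G is the star K_{1,3} with centre 4. Any automorphism fixes the centre and permutes the 3 leaves freely, so Aut(G) ≅ S_3 of order 3! = 6.

the symmetric group on 3 letters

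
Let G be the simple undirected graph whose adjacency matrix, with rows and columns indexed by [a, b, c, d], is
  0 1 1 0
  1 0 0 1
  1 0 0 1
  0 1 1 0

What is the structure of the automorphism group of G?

the hyperoctahedral group B_2

G is 2-regular and bipartite on 2^2 = 4 vertices with girth 4; it is the hypercube graph Q_2. The symmetry group of the 2-cube is the hyperoctahedral group B_2 = Z_2 ≀ S_2, of order 2^2·2! = 8.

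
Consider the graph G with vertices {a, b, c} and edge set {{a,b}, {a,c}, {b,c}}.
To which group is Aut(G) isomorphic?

the symmetric group on 3 letters

All 3 vertices are pairwise adjacent: G = K_3. Every bijection on the vertex set is an automorphism of K_3; hence Aut(K_3) ≅ S_3, order 6.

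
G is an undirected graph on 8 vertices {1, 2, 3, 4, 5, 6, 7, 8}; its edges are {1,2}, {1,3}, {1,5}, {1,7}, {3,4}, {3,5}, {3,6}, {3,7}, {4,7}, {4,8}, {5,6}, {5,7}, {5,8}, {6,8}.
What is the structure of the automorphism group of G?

the trivial group

The degree sequence is [4, 1, 5, 3, 5, 3, 4, 3]. Checking the degree-preserving permutations of the vertex set shows that none except the identity preserves every edge, so Aut(G) is trivial.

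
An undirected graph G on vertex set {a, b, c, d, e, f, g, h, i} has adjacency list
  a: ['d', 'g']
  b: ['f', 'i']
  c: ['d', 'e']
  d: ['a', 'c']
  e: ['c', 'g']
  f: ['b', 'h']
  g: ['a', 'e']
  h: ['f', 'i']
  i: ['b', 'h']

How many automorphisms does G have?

80

G has two connected components, {a, c, d, e, g} and {b, f, h, i}; each is 2-regular, so G = C_5 ⊔ C_4. No automorphism exchanges components of different sizes, hence Aut(G) is the direct product D_4 × D_5, order 80.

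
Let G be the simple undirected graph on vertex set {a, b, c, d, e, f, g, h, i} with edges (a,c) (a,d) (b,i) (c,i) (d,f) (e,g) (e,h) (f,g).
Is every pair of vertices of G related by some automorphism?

Automorphisms preserve degree, but G has vertices of degree 1 and vertices of degree 2; no automorphism maps one to the other, so G is not vertex-transitive.

No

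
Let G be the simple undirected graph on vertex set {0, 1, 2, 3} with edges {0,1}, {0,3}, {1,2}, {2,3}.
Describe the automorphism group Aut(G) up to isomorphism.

Every vertex has degree 2 and the graph is connected, so G is the 4-cycle C_4. The automorphisms of the 4-cycle are exactly the symmetries of a regular 4-gon: the dihedral group D_4, |D_4| = 8.

D_4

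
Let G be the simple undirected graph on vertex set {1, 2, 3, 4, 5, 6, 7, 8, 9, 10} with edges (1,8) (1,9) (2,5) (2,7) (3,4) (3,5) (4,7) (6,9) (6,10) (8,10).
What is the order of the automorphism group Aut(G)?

G has two connected components, {1, 6, 8, 9, 10} and {2, 3, 4, 5, 7}; each is 2-regular, so G = C_5 ⊔ C_5. With two isomorphic components, Aut(G) = Aut(C_5) ≀ S_2 = (D_5 × D_5) ⋊ Z_2: permute each cycle by D_5, then optionally swap the two cycles. Order 2·(2·5)² = 200.

200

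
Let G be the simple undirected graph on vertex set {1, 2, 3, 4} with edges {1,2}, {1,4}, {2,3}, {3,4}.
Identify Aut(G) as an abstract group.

G is 2-regular and bipartite on 2^2 = 4 vertices with girth 4; it is the hypercube graph Q_2. The symmetry group of the 2-cube is the hyperoctahedral group B_2 = Z_2 ≀ S_2, of order 2^2·2! = 8.

the hyperoctahedral group B_2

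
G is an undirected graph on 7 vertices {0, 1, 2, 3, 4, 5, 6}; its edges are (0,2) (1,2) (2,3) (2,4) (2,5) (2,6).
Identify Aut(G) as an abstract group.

Vertex 2 has degree 6 and every other vertex has degree 1, so G is the star K_{1,6} with centre 2. The 6 leaves are pairwise interchangeable while the centre is fixed, giving Aut(G) = S_6.

the symmetric group on 6 letters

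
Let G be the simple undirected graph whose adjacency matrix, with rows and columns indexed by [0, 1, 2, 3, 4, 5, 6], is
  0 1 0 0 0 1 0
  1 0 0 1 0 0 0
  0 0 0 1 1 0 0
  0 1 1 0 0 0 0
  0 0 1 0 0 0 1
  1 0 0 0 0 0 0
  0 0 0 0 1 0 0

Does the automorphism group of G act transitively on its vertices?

Automorphisms preserve degree, but G has vertices of degree 1 and vertices of degree 2; no automorphism maps one to the other, so G is not vertex-transitive.

No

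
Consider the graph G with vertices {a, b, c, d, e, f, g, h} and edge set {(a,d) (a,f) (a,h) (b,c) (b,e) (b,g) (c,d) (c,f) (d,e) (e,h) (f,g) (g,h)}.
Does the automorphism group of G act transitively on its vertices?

Yes

G is 3-regular and bipartite on 2^3 = 8 vertices with girth 4; it is the hypercube graph Q_3. Aut(Q_3) consists of the signed permutations of the 3 coordinate axes: 3! permutations times 2^3 sign flips, so |Aut| = 2^3·3! = 48. This group acts transitively on the 8 vertices.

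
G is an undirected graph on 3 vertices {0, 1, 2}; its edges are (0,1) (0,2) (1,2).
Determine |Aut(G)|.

6

All 3 vertices are pairwise adjacent: G = K_3. Any permutation of the 3 vertices preserves K_3, so Aut(K_3) = S_3 of order 3! = 6.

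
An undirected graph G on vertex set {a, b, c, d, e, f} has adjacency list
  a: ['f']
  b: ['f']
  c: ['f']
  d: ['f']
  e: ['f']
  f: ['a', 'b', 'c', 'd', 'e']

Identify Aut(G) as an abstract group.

S_5

Vertex f has degree 5 and every other vertex has degree 1, so G is the star K_{1,5} with centre f. Any automorphism fixes the centre and permutes the 5 leaves freely, so Aut(G) ≅ S_5 of order 5! = 120.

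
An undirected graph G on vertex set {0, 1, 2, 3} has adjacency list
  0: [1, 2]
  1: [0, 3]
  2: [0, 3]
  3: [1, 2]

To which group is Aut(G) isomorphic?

G is 2-regular and connected on 4 vertices, i.e. the cycle C_4. C_4 has 4 rotations and 4 reflections, so Aut(C_4) ≅ D_4 of order 8.

D_4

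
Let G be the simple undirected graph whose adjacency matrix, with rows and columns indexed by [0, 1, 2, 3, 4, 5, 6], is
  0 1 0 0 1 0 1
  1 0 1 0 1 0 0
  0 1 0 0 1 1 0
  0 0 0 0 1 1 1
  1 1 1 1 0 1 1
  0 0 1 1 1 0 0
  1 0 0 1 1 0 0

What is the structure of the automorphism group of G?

D_6

Vertex 4 is the unique vertex of degree 6; the remaining 6 vertices each have degree 3 and induce a cycle, so G is the wheel on 7 vertices with hub 4. With the hub fixed, the remaining symmetry is that of the rim cycle C_6, giving the dihedral group D_6.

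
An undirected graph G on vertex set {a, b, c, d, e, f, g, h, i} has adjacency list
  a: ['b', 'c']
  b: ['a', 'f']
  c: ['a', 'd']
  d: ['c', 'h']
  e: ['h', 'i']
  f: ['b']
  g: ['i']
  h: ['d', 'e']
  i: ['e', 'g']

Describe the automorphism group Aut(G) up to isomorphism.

the cyclic group of order 2

The degree sequence is [2, 2, 2, 2, 2, 1, 1, 2, 2]; the two degree-1 vertices f and g are the ends of a path, so G = P_9. The only nontrivial automorphism of a path is the end-to-end reflection, so Aut(G) ≅ Z_2.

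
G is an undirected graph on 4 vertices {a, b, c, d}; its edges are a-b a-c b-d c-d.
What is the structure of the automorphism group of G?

D_4

G is 2-regular and connected on 4 vertices, i.e. the cycle C_4. The automorphisms of the 4-cycle are exactly the symmetries of a regular 4-gon: the dihedral group D_4, |D_4| = 8.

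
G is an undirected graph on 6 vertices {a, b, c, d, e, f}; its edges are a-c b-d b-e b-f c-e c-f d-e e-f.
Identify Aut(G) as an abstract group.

Degrees alone do not determine every vertex (e.g. b and c both have degree 3), but their neighbour-degree multisets differ: N(b) has degrees [2, 3, 4] while N(c) has degrees [1, 3, 4]. Repeating this refinement separates all vertices, so the only automorphism is the identity.

the trivial group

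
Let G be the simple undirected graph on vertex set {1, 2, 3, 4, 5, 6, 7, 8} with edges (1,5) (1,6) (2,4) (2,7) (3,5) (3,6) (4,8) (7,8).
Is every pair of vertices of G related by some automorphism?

G has two connected components, {2, 4, 7, 8} and {1, 3, 5, 6}; each is 2-regular, so G = C_4 ⊔ C_4. With two isomorphic components, Aut(G) = Aut(C_4) ≀ S_2 = (D_4 × D_4) ⋊ Z_2: permute each cycle by D_4, then optionally swap the two cycles. Order 2·(2·4)² = 128. This group acts transitively on the 8 vertices.

Yes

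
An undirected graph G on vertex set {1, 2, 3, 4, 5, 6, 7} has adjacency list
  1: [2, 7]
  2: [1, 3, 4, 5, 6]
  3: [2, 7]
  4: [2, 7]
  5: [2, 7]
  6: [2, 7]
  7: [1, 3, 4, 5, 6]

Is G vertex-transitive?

No

Automorphisms preserve degree, but G has vertices of degree 2 and vertices of degree 5; no automorphism maps one to the other, so G is not vertex-transitive.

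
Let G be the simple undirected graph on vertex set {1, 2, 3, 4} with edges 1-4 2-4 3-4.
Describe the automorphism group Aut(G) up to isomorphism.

S_3

Vertex 4 has degree 3 and every other vertex has degree 1, so G is the star K_{1,3} with centre 4. Any automorphism fixes the centre and permutes the 3 leaves freely, so Aut(G) ≅ S_3 of order 3! = 6.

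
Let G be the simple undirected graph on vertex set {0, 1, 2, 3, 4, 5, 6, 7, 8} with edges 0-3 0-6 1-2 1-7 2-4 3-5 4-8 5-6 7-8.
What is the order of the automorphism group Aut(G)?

80

G has two connected components, {1, 2, 4, 7, 8} and {0, 3, 5, 6}; each is 2-regular, so G = C_5 ⊔ C_4. No automorphism exchanges components of different sizes, hence Aut(G) is the direct product D_4 × D_5, order 80.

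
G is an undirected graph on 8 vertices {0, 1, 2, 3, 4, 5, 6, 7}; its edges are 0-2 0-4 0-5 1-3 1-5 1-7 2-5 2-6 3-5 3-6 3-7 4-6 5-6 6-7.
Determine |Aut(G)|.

1

The degree sequence is [3, 3, 3, 4, 2, 5, 5, 3]. Checking the degree-preserving permutations of the vertex set shows that none except the identity preserves every edge, so Aut(G) is trivial.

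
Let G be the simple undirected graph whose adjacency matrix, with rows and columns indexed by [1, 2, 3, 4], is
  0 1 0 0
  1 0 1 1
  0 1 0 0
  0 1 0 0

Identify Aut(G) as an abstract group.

the symmetric group on 3 letters

Vertex 2 has degree 3 and every other vertex has degree 1, so G is the star K_{1,3} with centre 2. Any automorphism fixes the centre and permutes the 3 leaves freely, so Aut(G) ≅ S_3 of order 3! = 6.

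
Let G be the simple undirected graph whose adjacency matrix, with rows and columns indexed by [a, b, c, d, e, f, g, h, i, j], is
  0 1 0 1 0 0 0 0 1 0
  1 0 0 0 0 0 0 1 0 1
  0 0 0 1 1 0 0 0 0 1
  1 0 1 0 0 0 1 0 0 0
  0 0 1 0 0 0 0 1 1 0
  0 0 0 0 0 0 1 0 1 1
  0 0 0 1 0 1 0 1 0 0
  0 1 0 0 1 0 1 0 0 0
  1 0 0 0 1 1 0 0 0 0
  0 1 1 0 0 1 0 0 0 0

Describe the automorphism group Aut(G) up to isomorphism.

the symmetric group S_5

G is 3-regular on 10 vertices with no triangles and no 4-cycles (girth 5): this is the Petersen graph. It is a classical fact that the Petersen graph has automorphism group S_5 (order 120), arising from its description as the Kneser graph K(5,2).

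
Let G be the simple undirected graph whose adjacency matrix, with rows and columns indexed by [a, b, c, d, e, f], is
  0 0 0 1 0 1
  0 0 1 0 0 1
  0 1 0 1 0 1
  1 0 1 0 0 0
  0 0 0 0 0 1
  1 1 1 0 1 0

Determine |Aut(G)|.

Degrees alone do not determine every vertex (e.g. a and b both have degree 2), but their neighbour-degree multisets differ: N(a) has degrees [2, 4] while N(b) has degrees [3, 4]. Repeating this refinement separates all vertices, so the only automorphism is the identity.

1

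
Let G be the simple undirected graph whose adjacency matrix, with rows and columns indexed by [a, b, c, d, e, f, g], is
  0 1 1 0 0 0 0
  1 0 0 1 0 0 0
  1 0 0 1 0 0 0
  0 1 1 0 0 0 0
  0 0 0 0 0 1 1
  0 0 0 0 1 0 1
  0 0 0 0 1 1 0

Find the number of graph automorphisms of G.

G has two connected components, {a, b, c, d} and {e, f, g}; each is 2-regular, so G = C_4 ⊔ C_3. No automorphism exchanges components of different sizes, hence Aut(G) is the direct product D_3 × D_4, order 48.

48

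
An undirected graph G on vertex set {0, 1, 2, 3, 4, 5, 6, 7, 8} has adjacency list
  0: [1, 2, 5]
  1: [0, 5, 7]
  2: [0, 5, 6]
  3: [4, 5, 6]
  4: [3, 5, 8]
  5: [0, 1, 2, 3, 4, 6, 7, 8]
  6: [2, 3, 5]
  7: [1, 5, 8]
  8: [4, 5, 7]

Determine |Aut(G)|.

Vertex 5 is the unique vertex of degree 8; the remaining 8 vertices each have degree 3 and induce a cycle, so G is the wheel on 9 vertices with hub 5. With the hub fixed, the remaining symmetry is that of the rim cycle C_8, giving the dihedral group D_8.

16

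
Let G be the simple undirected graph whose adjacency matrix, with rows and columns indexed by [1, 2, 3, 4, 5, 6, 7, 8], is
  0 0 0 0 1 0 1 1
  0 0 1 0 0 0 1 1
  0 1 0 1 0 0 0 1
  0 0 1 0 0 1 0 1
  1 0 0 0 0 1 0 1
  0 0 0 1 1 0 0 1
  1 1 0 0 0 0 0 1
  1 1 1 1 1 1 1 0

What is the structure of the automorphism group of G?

Vertex 8 is the unique vertex of degree 7; the remaining 7 vertices each have degree 3 and induce a cycle, so G is the wheel on 8 vertices with hub 8. Every automorphism fixes the hub and acts on the rim 7-cycle, so Aut(G) ≅ Aut(C_7) = D_7 of order 14.

the dihedral group of order 14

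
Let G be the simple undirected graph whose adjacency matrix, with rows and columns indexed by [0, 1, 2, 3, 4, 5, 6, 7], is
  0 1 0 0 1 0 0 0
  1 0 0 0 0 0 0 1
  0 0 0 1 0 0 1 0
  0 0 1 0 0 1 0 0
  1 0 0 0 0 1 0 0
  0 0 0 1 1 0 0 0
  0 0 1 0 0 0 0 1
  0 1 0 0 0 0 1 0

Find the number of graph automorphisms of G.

G is 2-regular and connected on 8 vertices, i.e. the cycle C_8. The automorphisms of the 8-cycle are exactly the symmetries of a regular 8-gon: the dihedral group D_8, |D_8| = 16.

16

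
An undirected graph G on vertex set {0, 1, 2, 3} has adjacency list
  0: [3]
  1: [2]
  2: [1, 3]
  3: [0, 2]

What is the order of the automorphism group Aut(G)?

The degree sequence is [1, 1, 2, 2]; the two degree-1 vertices 0 and 1 are the ends of a path, so G = P_4. The only nontrivial automorphism of a path is the end-to-end reflection, so Aut(G) ≅ Z_2.

2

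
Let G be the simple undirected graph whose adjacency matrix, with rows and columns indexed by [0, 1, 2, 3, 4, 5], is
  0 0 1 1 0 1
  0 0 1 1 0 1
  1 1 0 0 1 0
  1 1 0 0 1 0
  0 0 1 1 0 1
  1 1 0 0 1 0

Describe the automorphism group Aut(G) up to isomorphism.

G is 3-regular and bipartite with parts {0, 1, 4} and {2, 3, 5} (each part is independent and every cross-pair is an edge), so G = K_{3,3}. Each part can be permuted independently (S_3 × S_3) and the two equal-size parts can also be swapped, giving (S_3 × S_3) ⋊ Z_2 of order 2·(3!)² = 72.

S_3 ≀ Z_2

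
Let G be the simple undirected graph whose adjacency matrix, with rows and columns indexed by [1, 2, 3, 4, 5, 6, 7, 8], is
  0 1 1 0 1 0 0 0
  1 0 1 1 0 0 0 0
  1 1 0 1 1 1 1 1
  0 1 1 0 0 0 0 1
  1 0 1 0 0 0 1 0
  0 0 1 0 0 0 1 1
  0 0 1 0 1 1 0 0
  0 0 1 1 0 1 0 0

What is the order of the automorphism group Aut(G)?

Vertex 3 is the unique vertex of degree 7; the remaining 7 vertices each have degree 3 and induce a cycle, so G is the wheel on 8 vertices with hub 3. Every automorphism fixes the hub and acts on the rim 7-cycle, so Aut(G) ≅ Aut(C_7) = D_7 of order 14.

14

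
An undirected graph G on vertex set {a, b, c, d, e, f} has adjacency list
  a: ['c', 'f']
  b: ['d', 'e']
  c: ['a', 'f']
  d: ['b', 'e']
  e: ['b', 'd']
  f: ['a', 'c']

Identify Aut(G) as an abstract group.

(D_3 × D_3) ⋊ Z_2

G has two connected components, {a, c, f} and {b, d, e}; each is 2-regular, so G = C_3 ⊔ C_3. With two isomorphic components, Aut(G) = Aut(C_3) ≀ S_2 = (D_3 × D_3) ⋊ Z_2: permute each cycle by D_3, then optionally swap the two cycles. Order 2·(2·3)² = 72.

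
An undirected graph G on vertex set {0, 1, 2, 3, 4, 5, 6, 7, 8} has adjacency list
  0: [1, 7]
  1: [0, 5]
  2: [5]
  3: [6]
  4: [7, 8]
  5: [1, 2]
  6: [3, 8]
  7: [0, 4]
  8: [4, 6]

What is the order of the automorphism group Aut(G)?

2

The degree sequence is [2, 2, 1, 1, 2, 2, 2, 2, 2]; the two degree-1 vertices 2 and 3 are the ends of a path, so G = P_9. A path has exactly one nontrivial symmetry — reversal — giving Aut(G) of order 2.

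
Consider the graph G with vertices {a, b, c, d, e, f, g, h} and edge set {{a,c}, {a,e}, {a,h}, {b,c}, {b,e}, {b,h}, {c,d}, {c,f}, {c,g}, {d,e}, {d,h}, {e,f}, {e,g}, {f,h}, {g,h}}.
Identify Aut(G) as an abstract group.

The vertices split by degree into {c, e, h} (degree 5) and {a, b, d, f, g} (degree 3); every edge runs between the two parts, so G is the complete bipartite graph K_{3,5}. Automorphisms preserve the bipartition setwise (since the parts differ in size) and act as S_3 × S_5 within it; |Aut| = 720.

S_3 × S_5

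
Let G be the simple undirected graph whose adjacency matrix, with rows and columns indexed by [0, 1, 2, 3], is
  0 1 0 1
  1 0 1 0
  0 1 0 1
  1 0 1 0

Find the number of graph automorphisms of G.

Every vertex has degree 2 and the graph is connected, so G is the 4-cycle C_4. The automorphisms of the 4-cycle are exactly the symmetries of a regular 4-gon: the dihedral group D_4, |D_4| = 8.

8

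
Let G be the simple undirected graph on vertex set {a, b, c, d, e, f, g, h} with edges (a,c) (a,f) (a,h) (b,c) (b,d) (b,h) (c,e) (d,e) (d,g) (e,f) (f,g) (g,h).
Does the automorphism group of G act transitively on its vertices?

G is 3-regular and bipartite on 2^3 = 8 vertices with girth 4; it is the hypercube graph Q_3. Aut(Q_3) consists of the signed permutations of the 3 coordinate axes: 3! permutations times 2^3 sign flips, so |Aut| = 2^3·3! = 48. This group acts transitively on the 8 vertices.

Yes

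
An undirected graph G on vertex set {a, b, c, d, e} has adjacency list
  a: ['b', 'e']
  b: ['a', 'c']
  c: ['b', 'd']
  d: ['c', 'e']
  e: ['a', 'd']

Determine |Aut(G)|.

G is 2-regular and connected on 5 vertices, i.e. the cycle C_5. C_5 has 5 rotations and 5 reflections, so Aut(C_5) ≅ D_5 of order 10.

10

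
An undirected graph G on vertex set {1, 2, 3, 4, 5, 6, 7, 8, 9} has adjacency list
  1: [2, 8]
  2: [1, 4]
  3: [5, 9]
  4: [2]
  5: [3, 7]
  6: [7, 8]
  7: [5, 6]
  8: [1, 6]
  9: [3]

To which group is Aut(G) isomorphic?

The degree sequence is [2, 2, 2, 1, 2, 2, 2, 2, 1]; the two degree-1 vertices 4 and 9 are the ends of a path, so G = P_9. The only nontrivial automorphism of a path is the end-to-end reflection, so Aut(G) ≅ Z_2.

the cyclic group of order 2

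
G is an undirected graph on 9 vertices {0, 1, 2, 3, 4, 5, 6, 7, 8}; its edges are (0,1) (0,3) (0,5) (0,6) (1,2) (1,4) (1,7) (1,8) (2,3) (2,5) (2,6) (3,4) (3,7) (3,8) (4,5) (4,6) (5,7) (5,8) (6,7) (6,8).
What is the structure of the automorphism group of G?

The vertices split by degree into {1, 3, 5, 6} (degree 5) and {0, 2, 4, 7, 8} (degree 4); every edge runs between the two parts, so G is the complete bipartite graph K_{4,5}. Automorphisms preserve the bipartition setwise (since the parts differ in size) and act as S_4 × S_5 within it; |Aut| = 2880.

S_4 × S_5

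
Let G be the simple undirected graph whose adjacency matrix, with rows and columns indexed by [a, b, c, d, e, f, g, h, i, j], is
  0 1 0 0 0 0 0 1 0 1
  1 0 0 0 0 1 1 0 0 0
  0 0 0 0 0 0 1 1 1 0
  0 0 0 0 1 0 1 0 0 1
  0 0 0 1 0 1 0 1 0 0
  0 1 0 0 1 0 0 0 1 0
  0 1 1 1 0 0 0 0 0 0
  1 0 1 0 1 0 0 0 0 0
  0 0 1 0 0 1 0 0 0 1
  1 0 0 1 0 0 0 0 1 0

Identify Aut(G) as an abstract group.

the symmetric group S_5

G is 3-regular on 10 vertices with no triangles and no 4-cycles (girth 5): this is the Petersen graph. It is a classical fact that the Petersen graph has automorphism group S_5 (order 120), arising from its description as the Kneser graph K(5,2).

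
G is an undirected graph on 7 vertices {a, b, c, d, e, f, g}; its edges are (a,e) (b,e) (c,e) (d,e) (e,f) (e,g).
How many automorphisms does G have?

Vertex e has degree 6 and every other vertex has degree 1, so G is the star K_{1,6} with centre e. Any automorphism fixes the centre and permutes the 6 leaves freely, so Aut(G) ≅ S_6 of order 6! = 720.

720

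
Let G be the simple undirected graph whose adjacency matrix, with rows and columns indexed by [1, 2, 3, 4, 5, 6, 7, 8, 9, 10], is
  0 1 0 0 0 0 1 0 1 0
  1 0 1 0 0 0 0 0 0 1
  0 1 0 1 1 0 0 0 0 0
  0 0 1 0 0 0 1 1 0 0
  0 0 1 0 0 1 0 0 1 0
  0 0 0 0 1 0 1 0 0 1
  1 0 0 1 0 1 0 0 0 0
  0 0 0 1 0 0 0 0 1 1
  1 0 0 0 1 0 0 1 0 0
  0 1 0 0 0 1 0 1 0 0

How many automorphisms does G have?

120

G is 3-regular on 10 vertices with no triangles and no 4-cycles (girth 5): this is the Petersen graph. Viewing the Petersen graph as the Kneser graph K(5,2) — vertices are 2-subsets of {1,…,5}, edges join disjoint pairs — its automorphisms are exactly the permutations of the 5-element set, so Aut ≅ S_5 of order 120.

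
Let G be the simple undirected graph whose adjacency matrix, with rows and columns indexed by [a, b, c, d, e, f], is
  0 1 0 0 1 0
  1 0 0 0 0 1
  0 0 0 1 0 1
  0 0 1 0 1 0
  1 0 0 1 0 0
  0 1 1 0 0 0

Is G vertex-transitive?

Yes

G is 2-regular and connected on 6 vertices, i.e. the cycle C_6. C_6 has 6 rotations and 6 reflections, so Aut(C_6) ≅ D_6 of order 12. Under this action every vertex can be carried to every other, so G is vertex-transitive.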